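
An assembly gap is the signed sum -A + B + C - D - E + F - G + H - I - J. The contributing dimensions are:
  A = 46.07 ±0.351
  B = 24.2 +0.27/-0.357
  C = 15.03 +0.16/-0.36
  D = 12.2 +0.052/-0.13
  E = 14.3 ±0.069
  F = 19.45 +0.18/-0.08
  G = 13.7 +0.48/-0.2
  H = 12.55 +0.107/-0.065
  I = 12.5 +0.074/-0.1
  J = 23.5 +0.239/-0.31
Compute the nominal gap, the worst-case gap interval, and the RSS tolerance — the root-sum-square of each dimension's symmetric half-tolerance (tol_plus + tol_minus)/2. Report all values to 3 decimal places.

nominal=-51.040 wc=[-53.167,-49.163] rss=0.725

Stack each dimension's contribution:
  -A: nom -46.070 → Σnom=-46.070; wc +0.351/-0.351 → slack +0.351/-0.351; half-tol=0.351, Σhalf²=0.123201
  +B: nom +24.200 → Σnom=-21.870; wc +0.270/-0.357 → slack +0.621/-0.708; half-tol=0.314, Σhalf²=0.221483
  +C: nom +15.030 → Σnom=-6.840; wc +0.160/-0.360 → slack +0.781/-1.068; half-tol=0.260, Σhalf²=0.289083
  -D: nom -12.200 → Σnom=-19.040; wc +0.130/-0.052 → slack +0.911/-1.120; half-tol=0.091, Σhalf²=0.297364
  -E: nom -14.300 → Σnom=-33.340; wc +0.069/-0.069 → slack +0.980/-1.189; half-tol=0.069, Σhalf²=0.302125
  +F: nom +19.450 → Σnom=-13.890; wc +0.180/-0.080 → slack +1.160/-1.269; half-tol=0.130, Σhalf²=0.319025
  -G: nom -13.700 → Σnom=-27.590; wc +0.200/-0.480 → slack +1.360/-1.749; half-tol=0.340, Σhalf²=0.434625
  +H: nom +12.550 → Σnom=-15.040; wc +0.107/-0.065 → slack +1.467/-1.814; half-tol=0.086, Σhalf²=0.442021
  -I: nom -12.500 → Σnom=-27.540; wc +0.100/-0.074 → slack +1.567/-1.888; half-tol=0.087, Σhalf²=0.449590
  -J: nom -23.500 → Σnom=-51.040; wc +0.310/-0.239 → slack +1.877/-2.127; half-tol=0.274, Σhalf²=0.524941
Nominal = -51.040. Worst-case = [-51.040 - 2.127, -51.040 + 1.877] = [-53.167, -49.163]. RSS = √0.524941 = 0.725.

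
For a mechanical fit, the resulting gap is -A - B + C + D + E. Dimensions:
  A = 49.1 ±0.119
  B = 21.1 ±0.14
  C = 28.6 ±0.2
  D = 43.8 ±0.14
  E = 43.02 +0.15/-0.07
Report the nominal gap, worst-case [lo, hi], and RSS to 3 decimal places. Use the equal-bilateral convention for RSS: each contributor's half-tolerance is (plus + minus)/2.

nominal=45.220 wc=[44.551,45.969] rss=0.325

Stack each dimension's contribution:
  -A: nom -49.100 → Σnom=-49.100; wc +0.119/-0.119 → slack +0.119/-0.119; half-tol=0.119, Σhalf²=0.014161
  -B: nom -21.100 → Σnom=-70.200; wc +0.140/-0.140 → slack +0.259/-0.259; half-tol=0.140, Σhalf²=0.033761
  +C: nom +28.600 → Σnom=-41.600; wc +0.200/-0.200 → slack +0.459/-0.459; half-tol=0.200, Σhalf²=0.073761
  +D: nom +43.800 → Σnom=2.200; wc +0.140/-0.140 → slack +0.599/-0.599; half-tol=0.140, Σhalf²=0.093361
  +E: nom +43.020 → Σnom=45.220; wc +0.150/-0.070 → slack +0.749/-0.669; half-tol=0.110, Σhalf²=0.105461
Nominal = 45.220. Worst-case = [45.220 - 0.669, 45.220 + 0.749] = [44.551, 45.969]. RSS = √0.105461 = 0.325.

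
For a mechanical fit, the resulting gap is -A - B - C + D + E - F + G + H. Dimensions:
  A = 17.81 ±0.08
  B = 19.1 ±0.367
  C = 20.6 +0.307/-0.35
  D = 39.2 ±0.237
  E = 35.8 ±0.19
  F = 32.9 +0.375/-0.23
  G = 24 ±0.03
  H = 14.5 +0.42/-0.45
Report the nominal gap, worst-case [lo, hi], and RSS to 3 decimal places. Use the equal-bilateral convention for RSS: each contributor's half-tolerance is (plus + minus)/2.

nominal=23.090 wc=[21.054,24.994] rss=0.789

Stack each dimension's contribution:
  -A: nom -17.810 → Σnom=-17.810; wc +0.080/-0.080 → slack +0.080/-0.080; half-tol=0.080, Σhalf²=0.006400
  -B: nom -19.100 → Σnom=-36.910; wc +0.367/-0.367 → slack +0.447/-0.447; half-tol=0.367, Σhalf²=0.141089
  -C: nom -20.600 → Σnom=-57.510; wc +0.350/-0.307 → slack +0.797/-0.754; half-tol=0.329, Σhalf²=0.249001
  +D: nom +39.200 → Σnom=-18.310; wc +0.237/-0.237 → slack +1.034/-0.991; half-tol=0.237, Σhalf²=0.305170
  +E: nom +35.800 → Σnom=17.490; wc +0.190/-0.190 → slack +1.224/-1.181; half-tol=0.190, Σhalf²=0.341270
  -F: nom -32.900 → Σnom=-15.410; wc +0.230/-0.375 → slack +1.454/-1.556; half-tol=0.302, Σhalf²=0.432777
  +G: nom +24.000 → Σnom=8.590; wc +0.030/-0.030 → slack +1.484/-1.586; half-tol=0.030, Σhalf²=0.433677
  +H: nom +14.500 → Σnom=23.090; wc +0.420/-0.450 → slack +1.904/-2.036; half-tol=0.435, Σhalf²=0.622901
Nominal = 23.090. Worst-case = [23.090 - 2.036, 23.090 + 1.904] = [21.054, 24.994]. RSS = √0.622901 = 0.789.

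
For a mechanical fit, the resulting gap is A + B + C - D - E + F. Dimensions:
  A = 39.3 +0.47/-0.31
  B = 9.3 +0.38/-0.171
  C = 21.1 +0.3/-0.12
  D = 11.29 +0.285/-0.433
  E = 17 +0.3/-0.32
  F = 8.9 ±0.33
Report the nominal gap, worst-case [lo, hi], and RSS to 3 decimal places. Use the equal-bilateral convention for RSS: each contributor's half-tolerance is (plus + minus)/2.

nominal=50.310 wc=[48.794,52.543] rss=0.778

Stack each dimension's contribution:
  +A: nom +39.300 → Σnom=39.300; wc +0.470/-0.310 → slack +0.470/-0.310; half-tol=0.390, Σhalf²=0.152100
  +B: nom +9.300 → Σnom=48.600; wc +0.380/-0.171 → slack +0.850/-0.481; half-tol=0.276, Σhalf²=0.228000
  +C: nom +21.100 → Σnom=69.700; wc +0.300/-0.120 → slack +1.150/-0.601; half-tol=0.210, Σhalf²=0.272100
  -D: nom -11.290 → Σnom=58.410; wc +0.433/-0.285 → slack +1.583/-0.886; half-tol=0.359, Σhalf²=0.400981
  -E: nom -17.000 → Σnom=41.410; wc +0.320/-0.300 → slack +1.903/-1.186; half-tol=0.310, Σhalf²=0.497081
  +F: nom +8.900 → Σnom=50.310; wc +0.330/-0.330 → slack +2.233/-1.516; half-tol=0.330, Σhalf²=0.605981
Nominal = 50.310. Worst-case = [50.310 - 1.516, 50.310 + 2.233] = [48.794, 52.543]. RSS = √0.605981 = 0.778.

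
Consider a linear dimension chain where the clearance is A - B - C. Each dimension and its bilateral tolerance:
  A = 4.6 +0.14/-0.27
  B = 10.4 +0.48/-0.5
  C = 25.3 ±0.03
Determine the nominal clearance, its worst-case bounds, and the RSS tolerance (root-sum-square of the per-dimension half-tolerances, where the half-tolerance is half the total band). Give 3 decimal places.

Stack each dimension's contribution:
  +A: nom +4.600 → Σnom=4.600; wc +0.140/-0.270 → slack +0.140/-0.270; half-tol=0.205, Σhalf²=0.042025
  -B: nom -10.400 → Σnom=-5.800; wc +0.500/-0.480 → slack +0.640/-0.750; half-tol=0.490, Σhalf²=0.282125
  -C: nom -25.300 → Σnom=-31.100; wc +0.030/-0.030 → slack +0.670/-0.780; half-tol=0.030, Σhalf²=0.283025
Nominal = -31.100. Worst-case = [-31.100 - 0.780, -31.100 + 0.670] = [-31.880, -30.430]. RSS = √0.283025 = 0.532.

nominal=-31.100 wc=[-31.880,-30.430] rss=0.532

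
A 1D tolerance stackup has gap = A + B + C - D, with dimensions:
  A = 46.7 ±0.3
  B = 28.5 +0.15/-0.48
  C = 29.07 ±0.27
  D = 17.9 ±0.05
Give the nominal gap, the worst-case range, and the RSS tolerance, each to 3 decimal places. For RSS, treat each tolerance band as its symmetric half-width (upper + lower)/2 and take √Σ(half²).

nominal=86.370 wc=[85.270,87.140] rss=0.514

Stack each dimension's contribution:
  +A: nom +46.700 → Σnom=46.700; wc +0.300/-0.300 → slack +0.300/-0.300; half-tol=0.300, Σhalf²=0.090000
  +B: nom +28.500 → Σnom=75.200; wc +0.150/-0.480 → slack +0.450/-0.780; half-tol=0.315, Σhalf²=0.189225
  +C: nom +29.070 → Σnom=104.270; wc +0.270/-0.270 → slack +0.720/-1.050; half-tol=0.270, Σhalf²=0.262125
  -D: nom -17.900 → Σnom=86.370; wc +0.050/-0.050 → slack +0.770/-1.100; half-tol=0.050, Σhalf²=0.264625
Nominal = 86.370. Worst-case = [86.370 - 1.100, 86.370 + 0.770] = [85.270, 87.140]. RSS = √0.264625 = 0.514.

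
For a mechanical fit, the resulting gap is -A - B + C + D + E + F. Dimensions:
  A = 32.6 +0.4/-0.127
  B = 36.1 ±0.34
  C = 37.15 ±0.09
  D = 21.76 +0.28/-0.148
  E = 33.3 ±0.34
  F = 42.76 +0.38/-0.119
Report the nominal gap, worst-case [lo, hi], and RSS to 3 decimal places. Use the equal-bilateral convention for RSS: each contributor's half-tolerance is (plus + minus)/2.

Stack each dimension's contribution:
  -A: nom -32.600 → Σnom=-32.600; wc +0.127/-0.400 → slack +0.127/-0.400; half-tol=0.264, Σhalf²=0.069432
  -B: nom -36.100 → Σnom=-68.700; wc +0.340/-0.340 → slack +0.467/-0.740; half-tol=0.340, Σhalf²=0.185032
  +C: nom +37.150 → Σnom=-31.550; wc +0.090/-0.090 → slack +0.557/-0.830; half-tol=0.090, Σhalf²=0.193132
  +D: nom +21.760 → Σnom=-9.790; wc +0.280/-0.148 → slack +0.837/-0.978; half-tol=0.214, Σhalf²=0.238928
  +E: nom +33.300 → Σnom=23.510; wc +0.340/-0.340 → slack +1.177/-1.318; half-tol=0.340, Σhalf²=0.354528
  +F: nom +42.760 → Σnom=66.270; wc +0.380/-0.119 → slack +1.557/-1.437; half-tol=0.249, Σhalf²=0.416779
Nominal = 66.270. Worst-case = [66.270 - 1.437, 66.270 + 1.557] = [64.833, 67.827]. RSS = √0.416779 = 0.646.

nominal=66.270 wc=[64.833,67.827] rss=0.646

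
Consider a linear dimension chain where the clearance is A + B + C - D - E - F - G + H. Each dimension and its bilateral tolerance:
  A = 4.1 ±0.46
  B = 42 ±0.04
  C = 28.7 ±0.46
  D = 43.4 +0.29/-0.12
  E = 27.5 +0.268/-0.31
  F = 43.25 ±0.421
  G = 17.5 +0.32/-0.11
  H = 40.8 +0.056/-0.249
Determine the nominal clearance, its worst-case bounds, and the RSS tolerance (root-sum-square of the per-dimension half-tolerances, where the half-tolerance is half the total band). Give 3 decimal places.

nominal=-16.050 wc=[-18.558,-14.073] rss=0.893

Stack each dimension's contribution:
  +A: nom +4.100 → Σnom=4.100; wc +0.460/-0.460 → slack +0.460/-0.460; half-tol=0.460, Σhalf²=0.211600
  +B: nom +42.000 → Σnom=46.100; wc +0.040/-0.040 → slack +0.500/-0.500; half-tol=0.040, Σhalf²=0.213200
  +C: nom +28.700 → Σnom=74.800; wc +0.460/-0.460 → slack +0.960/-0.960; half-tol=0.460, Σhalf²=0.424800
  -D: nom -43.400 → Σnom=31.400; wc +0.120/-0.290 → slack +1.080/-1.250; half-tol=0.205, Σhalf²=0.466825
  -E: nom -27.500 → Σnom=3.900; wc +0.310/-0.268 → slack +1.390/-1.518; half-tol=0.289, Σhalf²=0.550346
  -F: nom -43.250 → Σnom=-39.350; wc +0.421/-0.421 → slack +1.811/-1.939; half-tol=0.421, Σhalf²=0.727587
  -G: nom -17.500 → Σnom=-56.850; wc +0.110/-0.320 → slack +1.921/-2.259; half-tol=0.215, Σhalf²=0.773812
  +H: nom +40.800 → Σnom=-16.050; wc +0.056/-0.249 → slack +1.977/-2.508; half-tol=0.152, Σhalf²=0.797068
Nominal = -16.050. Worst-case = [-16.050 - 2.508, -16.050 + 1.977] = [-18.558, -14.073]. RSS = √0.797068 = 0.893.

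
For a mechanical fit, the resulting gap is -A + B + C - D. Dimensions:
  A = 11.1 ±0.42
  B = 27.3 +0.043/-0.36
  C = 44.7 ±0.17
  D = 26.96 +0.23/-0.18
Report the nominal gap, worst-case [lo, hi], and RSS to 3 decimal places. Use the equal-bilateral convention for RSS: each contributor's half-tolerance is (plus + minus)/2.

nominal=33.940 wc=[32.760,34.753] rss=0.537

Stack each dimension's contribution:
  -A: nom -11.100 → Σnom=-11.100; wc +0.420/-0.420 → slack +0.420/-0.420; half-tol=0.420, Σhalf²=0.176400
  +B: nom +27.300 → Σnom=16.200; wc +0.043/-0.360 → slack +0.463/-0.780; half-tol=0.201, Σhalf²=0.217002
  +C: nom +44.700 → Σnom=60.900; wc +0.170/-0.170 → slack +0.633/-0.950; half-tol=0.170, Σhalf²=0.245902
  -D: nom -26.960 → Σnom=33.940; wc +0.180/-0.230 → slack +0.813/-1.180; half-tol=0.205, Σhalf²=0.287927
Nominal = 33.940. Worst-case = [33.940 - 1.180, 33.940 + 0.813] = [32.760, 34.753]. RSS = √0.287927 = 0.537.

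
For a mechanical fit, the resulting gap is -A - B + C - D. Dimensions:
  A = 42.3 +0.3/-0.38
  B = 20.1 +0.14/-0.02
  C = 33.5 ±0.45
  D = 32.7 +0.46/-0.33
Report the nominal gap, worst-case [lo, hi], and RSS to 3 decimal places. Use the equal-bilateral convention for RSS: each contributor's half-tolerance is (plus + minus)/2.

Stack each dimension's contribution:
  -A: nom -42.300 → Σnom=-42.300; wc +0.380/-0.300 → slack +0.380/-0.300; half-tol=0.340, Σhalf²=0.115600
  -B: nom -20.100 → Σnom=-62.400; wc +0.020/-0.140 → slack +0.400/-0.440; half-tol=0.080, Σhalf²=0.122000
  +C: nom +33.500 → Σnom=-28.900; wc +0.450/-0.450 → slack +0.850/-0.890; half-tol=0.450, Σhalf²=0.324500
  -D: nom -32.700 → Σnom=-61.600; wc +0.330/-0.460 → slack +1.180/-1.350; half-tol=0.395, Σhalf²=0.480525
Nominal = -61.600. Worst-case = [-61.600 - 1.350, -61.600 + 1.180] = [-62.950, -60.420]. RSS = √0.480525 = 0.693.

nominal=-61.600 wc=[-62.950,-60.420] rss=0.693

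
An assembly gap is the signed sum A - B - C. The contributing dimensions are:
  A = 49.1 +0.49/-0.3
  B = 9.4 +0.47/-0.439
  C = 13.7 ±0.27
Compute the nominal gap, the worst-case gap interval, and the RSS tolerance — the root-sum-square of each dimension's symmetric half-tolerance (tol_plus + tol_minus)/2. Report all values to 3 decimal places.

nominal=26.000 wc=[24.960,27.199] rss=0.660

Stack each dimension's contribution:
  +A: nom +49.100 → Σnom=49.100; wc +0.490/-0.300 → slack +0.490/-0.300; half-tol=0.395, Σhalf²=0.156025
  -B: nom -9.400 → Σnom=39.700; wc +0.439/-0.470 → slack +0.929/-0.770; half-tol=0.455, Σhalf²=0.362595
  -C: nom -13.700 → Σnom=26.000; wc +0.270/-0.270 → slack +1.199/-1.040; half-tol=0.270, Σhalf²=0.435495
Nominal = 26.000. Worst-case = [26.000 - 1.040, 26.000 + 1.199] = [24.960, 27.199]. RSS = √0.435495 = 0.660.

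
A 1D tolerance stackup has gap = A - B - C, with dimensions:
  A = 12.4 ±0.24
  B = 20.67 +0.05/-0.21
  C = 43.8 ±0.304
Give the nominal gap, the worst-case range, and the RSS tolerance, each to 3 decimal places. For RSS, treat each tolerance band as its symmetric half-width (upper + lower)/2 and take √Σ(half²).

Stack each dimension's contribution:
  +A: nom +12.400 → Σnom=12.400; wc +0.240/-0.240 → slack +0.240/-0.240; half-tol=0.240, Σhalf²=0.057600
  -B: nom -20.670 → Σnom=-8.270; wc +0.210/-0.050 → slack +0.450/-0.290; half-tol=0.130, Σhalf²=0.074500
  -C: nom -43.800 → Σnom=-52.070; wc +0.304/-0.304 → slack +0.754/-0.594; half-tol=0.304, Σhalf²=0.166916
Nominal = -52.070. Worst-case = [-52.070 - 0.594, -52.070 + 0.754] = [-52.664, -51.316]. RSS = √0.166916 = 0.409.

nominal=-52.070 wc=[-52.664,-51.316] rss=0.409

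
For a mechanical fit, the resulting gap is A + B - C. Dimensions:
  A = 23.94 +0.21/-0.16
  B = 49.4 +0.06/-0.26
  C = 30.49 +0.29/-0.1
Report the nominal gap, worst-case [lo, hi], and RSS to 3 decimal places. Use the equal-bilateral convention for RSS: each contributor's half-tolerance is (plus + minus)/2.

Stack each dimension's contribution:
  +A: nom +23.940 → Σnom=23.940; wc +0.210/-0.160 → slack +0.210/-0.160; half-tol=0.185, Σhalf²=0.034225
  +B: nom +49.400 → Σnom=73.340; wc +0.060/-0.260 → slack +0.270/-0.420; half-tol=0.160, Σhalf²=0.059825
  -C: nom -30.490 → Σnom=42.850; wc +0.100/-0.290 → slack +0.370/-0.710; half-tol=0.195, Σhalf²=0.097850
Nominal = 42.850. Worst-case = [42.850 - 0.710, 42.850 + 0.370] = [42.140, 43.220]. RSS = √0.097850 = 0.313.

nominal=42.850 wc=[42.140,43.220] rss=0.313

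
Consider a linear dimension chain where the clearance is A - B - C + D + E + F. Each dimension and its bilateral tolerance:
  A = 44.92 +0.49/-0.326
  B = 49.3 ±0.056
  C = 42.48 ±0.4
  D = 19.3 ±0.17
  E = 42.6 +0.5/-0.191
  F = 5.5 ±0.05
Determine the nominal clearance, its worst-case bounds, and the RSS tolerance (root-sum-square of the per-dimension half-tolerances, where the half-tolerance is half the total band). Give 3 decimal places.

nominal=20.540 wc=[19.347,22.206] rss=0.693

Stack each dimension's contribution:
  +A: nom +44.920 → Σnom=44.920; wc +0.490/-0.326 → slack +0.490/-0.326; half-tol=0.408, Σhalf²=0.166464
  -B: nom -49.300 → Σnom=-4.380; wc +0.056/-0.056 → slack +0.546/-0.382; half-tol=0.056, Σhalf²=0.169600
  -C: nom -42.480 → Σnom=-46.860; wc +0.400/-0.400 → slack +0.946/-0.782; half-tol=0.400, Σhalf²=0.329600
  +D: nom +19.300 → Σnom=-27.560; wc +0.170/-0.170 → slack +1.116/-0.952; half-tol=0.170, Σhalf²=0.358500
  +E: nom +42.600 → Σnom=15.040; wc +0.500/-0.191 → slack +1.616/-1.143; half-tol=0.346, Σhalf²=0.477870
  +F: nom +5.500 → Σnom=20.540; wc +0.050/-0.050 → slack +1.666/-1.193; half-tol=0.050, Σhalf²=0.480370
Nominal = 20.540. Worst-case = [20.540 - 1.193, 20.540 + 1.666] = [19.347, 22.206]. RSS = √0.480370 = 0.693.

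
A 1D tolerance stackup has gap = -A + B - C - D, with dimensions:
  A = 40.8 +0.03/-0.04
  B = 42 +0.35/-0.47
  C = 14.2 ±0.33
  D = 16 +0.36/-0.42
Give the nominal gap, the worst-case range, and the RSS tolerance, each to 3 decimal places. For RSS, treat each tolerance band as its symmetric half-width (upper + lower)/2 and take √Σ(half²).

nominal=-29.000 wc=[-30.190,-27.860] rss=0.656

Stack each dimension's contribution:
  -A: nom -40.800 → Σnom=-40.800; wc +0.040/-0.030 → slack +0.040/-0.030; half-tol=0.035, Σhalf²=0.001225
  +B: nom +42.000 → Σnom=1.200; wc +0.350/-0.470 → slack +0.390/-0.500; half-tol=0.410, Σhalf²=0.169325
  -C: nom -14.200 → Σnom=-13.000; wc +0.330/-0.330 → slack +0.720/-0.830; half-tol=0.330, Σhalf²=0.278225
  -D: nom -16.000 → Σnom=-29.000; wc +0.420/-0.360 → slack +1.140/-1.190; half-tol=0.390, Σhalf²=0.430325
Nominal = -29.000. Worst-case = [-29.000 - 1.190, -29.000 + 1.140] = [-30.190, -27.860]. RSS = √0.430325 = 0.656.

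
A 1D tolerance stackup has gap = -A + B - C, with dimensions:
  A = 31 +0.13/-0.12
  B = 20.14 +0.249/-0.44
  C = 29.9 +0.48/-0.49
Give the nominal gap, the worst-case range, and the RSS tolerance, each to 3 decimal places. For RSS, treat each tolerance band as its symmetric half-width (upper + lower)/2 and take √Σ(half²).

nominal=-40.760 wc=[-41.810,-39.901] rss=0.608

Stack each dimension's contribution:
  -A: nom -31.000 → Σnom=-31.000; wc +0.120/-0.130 → slack +0.120/-0.130; half-tol=0.125, Σhalf²=0.015625
  +B: nom +20.140 → Σnom=-10.860; wc +0.249/-0.440 → slack +0.369/-0.570; half-tol=0.345, Σhalf²=0.134305
  -C: nom -29.900 → Σnom=-40.760; wc +0.490/-0.480 → slack +0.859/-1.050; half-tol=0.485, Σhalf²=0.369530
Nominal = -40.760. Worst-case = [-40.760 - 1.050, -40.760 + 0.859] = [-41.810, -39.901]. RSS = √0.369530 = 0.608.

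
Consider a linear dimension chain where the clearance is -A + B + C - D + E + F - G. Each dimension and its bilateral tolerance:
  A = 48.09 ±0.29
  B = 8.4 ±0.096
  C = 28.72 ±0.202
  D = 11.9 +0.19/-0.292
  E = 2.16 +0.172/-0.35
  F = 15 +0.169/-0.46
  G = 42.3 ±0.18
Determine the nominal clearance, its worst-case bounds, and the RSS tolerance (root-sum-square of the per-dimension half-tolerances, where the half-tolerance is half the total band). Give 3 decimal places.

nominal=-48.010 wc=[-49.778,-46.609] rss=0.626

Stack each dimension's contribution:
  -A: nom -48.090 → Σnom=-48.090; wc +0.290/-0.290 → slack +0.290/-0.290; half-tol=0.290, Σhalf²=0.084100
  +B: nom +8.400 → Σnom=-39.690; wc +0.096/-0.096 → slack +0.386/-0.386; half-tol=0.096, Σhalf²=0.093316
  +C: nom +28.720 → Σnom=-10.970; wc +0.202/-0.202 → slack +0.588/-0.588; half-tol=0.202, Σhalf²=0.134120
  -D: nom -11.900 → Σnom=-22.870; wc +0.292/-0.190 → slack +0.880/-0.778; half-tol=0.241, Σhalf²=0.192201
  +E: nom +2.160 → Σnom=-20.710; wc +0.172/-0.350 → slack +1.052/-1.128; half-tol=0.261, Σhalf²=0.260322
  +F: nom +15.000 → Σnom=-5.710; wc +0.169/-0.460 → slack +1.221/-1.588; half-tol=0.315, Σhalf²=0.359232
  -G: nom -42.300 → Σnom=-48.010; wc +0.180/-0.180 → slack +1.401/-1.768; half-tol=0.180, Σhalf²=0.391632
Nominal = -48.010. Worst-case = [-48.010 - 1.768, -48.010 + 1.401] = [-49.778, -46.609]. RSS = √0.391632 = 0.626.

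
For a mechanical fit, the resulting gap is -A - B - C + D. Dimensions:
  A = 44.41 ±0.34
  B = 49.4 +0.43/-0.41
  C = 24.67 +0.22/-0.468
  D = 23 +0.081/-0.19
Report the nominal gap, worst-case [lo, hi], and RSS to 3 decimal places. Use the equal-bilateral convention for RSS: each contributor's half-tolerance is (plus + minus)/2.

Stack each dimension's contribution:
  -A: nom -44.410 → Σnom=-44.410; wc +0.340/-0.340 → slack +0.340/-0.340; half-tol=0.340, Σhalf²=0.115600
  -B: nom -49.400 → Σnom=-93.810; wc +0.410/-0.430 → slack +0.750/-0.770; half-tol=0.420, Σhalf²=0.292000
  -C: nom -24.670 → Σnom=-118.480; wc +0.468/-0.220 → slack +1.218/-0.990; half-tol=0.344, Σhalf²=0.410336
  +D: nom +23.000 → Σnom=-95.480; wc +0.081/-0.190 → slack +1.299/-1.180; half-tol=0.136, Σhalf²=0.428696
Nominal = -95.480. Worst-case = [-95.480 - 1.180, -95.480 + 1.299] = [-96.660, -94.181]. RSS = √0.428696 = 0.655.

nominal=-95.480 wc=[-96.660,-94.181] rss=0.655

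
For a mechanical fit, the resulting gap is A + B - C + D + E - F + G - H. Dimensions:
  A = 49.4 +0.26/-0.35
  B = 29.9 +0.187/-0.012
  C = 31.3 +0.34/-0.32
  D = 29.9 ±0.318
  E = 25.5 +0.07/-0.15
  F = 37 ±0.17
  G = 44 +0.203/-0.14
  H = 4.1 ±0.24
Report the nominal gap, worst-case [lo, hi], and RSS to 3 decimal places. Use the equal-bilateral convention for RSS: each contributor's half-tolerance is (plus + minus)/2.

Stack each dimension's contribution:
  +A: nom +49.400 → Σnom=49.400; wc +0.260/-0.350 → slack +0.260/-0.350; half-tol=0.305, Σhalf²=0.093025
  +B: nom +29.900 → Σnom=79.300; wc +0.187/-0.012 → slack +0.447/-0.362; half-tol=0.100, Σhalf²=0.102925
  -C: nom -31.300 → Σnom=48.000; wc +0.320/-0.340 → slack +0.767/-0.702; half-tol=0.330, Σhalf²=0.211825
  +D: nom +29.900 → Σnom=77.900; wc +0.318/-0.318 → slack +1.085/-1.020; half-tol=0.318, Σhalf²=0.312949
  +E: nom +25.500 → Σnom=103.400; wc +0.070/-0.150 → slack +1.155/-1.170; half-tol=0.110, Σhalf²=0.325049
  -F: nom -37.000 → Σnom=66.400; wc +0.170/-0.170 → slack +1.325/-1.340; half-tol=0.170, Σhalf²=0.353949
  +G: nom +44.000 → Σnom=110.400; wc +0.203/-0.140 → slack +1.528/-1.480; half-tol=0.172, Σhalf²=0.383362
  -H: nom -4.100 → Σnom=106.300; wc +0.240/-0.240 → slack +1.768/-1.720; half-tol=0.240, Σhalf²=0.440962
Nominal = 106.300. Worst-case = [106.300 - 1.720, 106.300 + 1.768] = [104.580, 108.068]. RSS = √0.440962 = 0.664.

nominal=106.300 wc=[104.580,108.068] rss=0.664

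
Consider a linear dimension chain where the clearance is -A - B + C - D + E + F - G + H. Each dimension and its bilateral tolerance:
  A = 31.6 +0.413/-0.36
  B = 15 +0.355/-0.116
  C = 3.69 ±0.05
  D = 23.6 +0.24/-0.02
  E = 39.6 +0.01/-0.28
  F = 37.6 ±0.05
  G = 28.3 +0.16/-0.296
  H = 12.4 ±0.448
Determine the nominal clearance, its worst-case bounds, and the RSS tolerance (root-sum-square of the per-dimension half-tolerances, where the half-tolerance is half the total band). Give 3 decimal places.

nominal=-5.210 wc=[-7.206,-3.860] rss=0.707

Stack each dimension's contribution:
  -A: nom -31.600 → Σnom=-31.600; wc +0.360/-0.413 → slack +0.360/-0.413; half-tol=0.386, Σhalf²=0.149382
  -B: nom -15.000 → Σnom=-46.600; wc +0.116/-0.355 → slack +0.476/-0.768; half-tol=0.235, Σhalf²=0.204842
  +C: nom +3.690 → Σnom=-42.910; wc +0.050/-0.050 → slack +0.526/-0.818; half-tol=0.050, Σhalf²=0.207342
  -D: nom -23.600 → Σnom=-66.510; wc +0.020/-0.240 → slack +0.546/-1.058; half-tol=0.130, Σhalf²=0.224242
  +E: nom +39.600 → Σnom=-26.910; wc +0.010/-0.280 → slack +0.556/-1.338; half-tol=0.145, Σhalf²=0.245267
  +F: nom +37.600 → Σnom=10.690; wc +0.050/-0.050 → slack +0.606/-1.388; half-tol=0.050, Σhalf²=0.247767
  -G: nom -28.300 → Σnom=-17.610; wc +0.296/-0.160 → slack +0.902/-1.548; half-tol=0.228, Σhalf²=0.299751
  +H: nom +12.400 → Σnom=-5.210; wc +0.448/-0.448 → slack +1.350/-1.996; half-tol=0.448, Σhalf²=0.500455
Nominal = -5.210. Worst-case = [-5.210 - 1.996, -5.210 + 1.350] = [-7.206, -3.860]. RSS = √0.500455 = 0.707.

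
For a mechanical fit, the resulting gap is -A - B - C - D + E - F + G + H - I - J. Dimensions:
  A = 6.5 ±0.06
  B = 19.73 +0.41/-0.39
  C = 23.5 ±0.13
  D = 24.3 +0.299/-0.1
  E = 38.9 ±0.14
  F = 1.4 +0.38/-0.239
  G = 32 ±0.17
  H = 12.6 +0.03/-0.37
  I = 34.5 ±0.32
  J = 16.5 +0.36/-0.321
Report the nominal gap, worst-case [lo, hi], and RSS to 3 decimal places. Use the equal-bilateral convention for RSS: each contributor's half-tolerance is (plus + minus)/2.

nominal=-42.930 wc=[-45.569,-41.030] rss=0.789

Stack each dimension's contribution:
  -A: nom -6.500 → Σnom=-6.500; wc +0.060/-0.060 → slack +0.060/-0.060; half-tol=0.060, Σhalf²=0.003600
  -B: nom -19.730 → Σnom=-26.230; wc +0.390/-0.410 → slack +0.450/-0.470; half-tol=0.400, Σhalf²=0.163600
  -C: nom -23.500 → Σnom=-49.730; wc +0.130/-0.130 → slack +0.580/-0.600; half-tol=0.130, Σhalf²=0.180500
  -D: nom -24.300 → Σnom=-74.030; wc +0.100/-0.299 → slack +0.680/-0.899; half-tol=0.200, Σhalf²=0.220300
  +E: nom +38.900 → Σnom=-35.130; wc +0.140/-0.140 → slack +0.820/-1.039; half-tol=0.140, Σhalf²=0.239900
  -F: nom -1.400 → Σnom=-36.530; wc +0.239/-0.380 → slack +1.059/-1.419; half-tol=0.309, Σhalf²=0.335691
  +G: nom +32.000 → Σnom=-4.530; wc +0.170/-0.170 → slack +1.229/-1.589; half-tol=0.170, Σhalf²=0.364590
  +H: nom +12.600 → Σnom=8.070; wc +0.030/-0.370 → slack +1.259/-1.959; half-tol=0.200, Σhalf²=0.404590
  -I: nom -34.500 → Σnom=-26.430; wc +0.320/-0.320 → slack +1.579/-2.279; half-tol=0.320, Σhalf²=0.506991
  -J: nom -16.500 → Σnom=-42.930; wc +0.321/-0.360 → slack +1.900/-2.639; half-tol=0.341, Σhalf²=0.622931
Nominal = -42.930. Worst-case = [-42.930 - 2.639, -42.930 + 1.900] = [-45.569, -41.030]. RSS = √0.622931 = 0.789.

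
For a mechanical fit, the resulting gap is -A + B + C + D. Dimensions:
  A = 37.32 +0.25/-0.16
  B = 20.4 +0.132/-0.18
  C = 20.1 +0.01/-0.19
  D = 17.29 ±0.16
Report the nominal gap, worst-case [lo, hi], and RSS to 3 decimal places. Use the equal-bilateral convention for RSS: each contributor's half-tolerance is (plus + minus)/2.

nominal=20.470 wc=[19.690,20.932] rss=0.319

Stack each dimension's contribution:
  -A: nom -37.320 → Σnom=-37.320; wc +0.160/-0.250 → slack +0.160/-0.250; half-tol=0.205, Σhalf²=0.042025
  +B: nom +20.400 → Σnom=-16.920; wc +0.132/-0.180 → slack +0.292/-0.430; half-tol=0.156, Σhalf²=0.066361
  +C: nom +20.100 → Σnom=3.180; wc +0.010/-0.190 → slack +0.302/-0.620; half-tol=0.100, Σhalf²=0.076361
  +D: nom +17.290 → Σnom=20.470; wc +0.160/-0.160 → slack +0.462/-0.780; half-tol=0.160, Σhalf²=0.101961
Nominal = 20.470. Worst-case = [20.470 - 0.780, 20.470 + 0.462] = [19.690, 20.932]. RSS = √0.101961 = 0.319.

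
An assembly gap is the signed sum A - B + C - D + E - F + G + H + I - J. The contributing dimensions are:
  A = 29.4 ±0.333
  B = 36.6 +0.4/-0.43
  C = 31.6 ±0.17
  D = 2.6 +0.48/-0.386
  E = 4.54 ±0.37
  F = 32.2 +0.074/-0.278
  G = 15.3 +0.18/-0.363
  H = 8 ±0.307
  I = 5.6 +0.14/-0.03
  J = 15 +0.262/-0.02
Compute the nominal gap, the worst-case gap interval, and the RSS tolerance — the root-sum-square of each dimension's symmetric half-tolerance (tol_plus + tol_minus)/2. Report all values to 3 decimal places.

nominal=8.040 wc=[5.251,10.654] rss=0.929

Stack each dimension's contribution:
  +A: nom +29.400 → Σnom=29.400; wc +0.333/-0.333 → slack +0.333/-0.333; half-tol=0.333, Σhalf²=0.110889
  -B: nom -36.600 → Σnom=-7.200; wc +0.430/-0.400 → slack +0.763/-0.733; half-tol=0.415, Σhalf²=0.283114
  +C: nom +31.600 → Σnom=24.400; wc +0.170/-0.170 → slack +0.933/-0.903; half-tol=0.170, Σhalf²=0.312014
  -D: nom -2.600 → Σnom=21.800; wc +0.386/-0.480 → slack +1.319/-1.383; half-tol=0.433, Σhalf²=0.499503
  +E: nom +4.540 → Σnom=26.340; wc +0.370/-0.370 → slack +1.689/-1.753; half-tol=0.370, Σhalf²=0.636403
  -F: nom -32.200 → Σnom=-5.860; wc +0.278/-0.074 → slack +1.967/-1.827; half-tol=0.176, Σhalf²=0.667379
  +G: nom +15.300 → Σnom=9.440; wc +0.180/-0.363 → slack +2.147/-2.190; half-tol=0.271, Σhalf²=0.741091
  +H: nom +8.000 → Σnom=17.440; wc +0.307/-0.307 → slack +2.454/-2.497; half-tol=0.307, Σhalf²=0.835340
  +I: nom +5.600 → Σnom=23.040; wc +0.140/-0.030 → slack +2.594/-2.527; half-tol=0.085, Σhalf²=0.842565
  -J: nom -15.000 → Σnom=8.040; wc +0.020/-0.262 → slack +2.614/-2.789; half-tol=0.141, Σhalf²=0.862446
Nominal = 8.040. Worst-case = [8.040 - 2.789, 8.040 + 2.614] = [5.251, 10.654]. RSS = √0.862446 = 0.929.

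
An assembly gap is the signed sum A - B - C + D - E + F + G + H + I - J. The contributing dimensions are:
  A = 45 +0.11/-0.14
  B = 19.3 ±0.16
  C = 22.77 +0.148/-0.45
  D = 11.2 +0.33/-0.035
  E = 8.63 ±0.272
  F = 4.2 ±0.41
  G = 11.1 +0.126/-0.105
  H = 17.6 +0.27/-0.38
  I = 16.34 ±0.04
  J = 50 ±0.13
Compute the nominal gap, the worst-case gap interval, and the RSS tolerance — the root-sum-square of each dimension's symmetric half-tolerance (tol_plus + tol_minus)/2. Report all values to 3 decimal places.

Stack each dimension's contribution:
  +A: nom +45.000 → Σnom=45.000; wc +0.110/-0.140 → slack +0.110/-0.140; half-tol=0.125, Σhalf²=0.015625
  -B: nom -19.300 → Σnom=25.700; wc +0.160/-0.160 → slack +0.270/-0.300; half-tol=0.160, Σhalf²=0.041225
  -C: nom -22.770 → Σnom=2.930; wc +0.450/-0.148 → slack +0.720/-0.448; half-tol=0.299, Σhalf²=0.130626
  +D: nom +11.200 → Σnom=14.130; wc +0.330/-0.035 → slack +1.050/-0.483; half-tol=0.182, Σhalf²=0.163932
  -E: nom -8.630 → Σnom=5.500; wc +0.272/-0.272 → slack +1.322/-0.755; half-tol=0.272, Σhalf²=0.237916
  +F: nom +4.200 → Σnom=9.700; wc +0.410/-0.410 → slack +1.732/-1.165; half-tol=0.410, Σhalf²=0.406016
  +G: nom +11.100 → Σnom=20.800; wc +0.126/-0.105 → slack +1.858/-1.270; half-tol=0.115, Σhalf²=0.419356
  +H: nom +17.600 → Σnom=38.400; wc +0.270/-0.380 → slack +2.128/-1.650; half-tol=0.325, Σhalf²=0.524981
  +I: nom +16.340 → Σnom=54.740; wc +0.040/-0.040 → slack +2.168/-1.690; half-tol=0.040, Σhalf²=0.526582
  -J: nom -50.000 → Σnom=4.740; wc +0.130/-0.130 → slack +2.298/-1.820; half-tol=0.130, Σhalf²=0.543482
Nominal = 4.740. Worst-case = [4.740 - 1.820, 4.740 + 2.298] = [2.920, 7.038]. RSS = √0.543482 = 0.737.

nominal=4.740 wc=[2.920,7.038] rss=0.737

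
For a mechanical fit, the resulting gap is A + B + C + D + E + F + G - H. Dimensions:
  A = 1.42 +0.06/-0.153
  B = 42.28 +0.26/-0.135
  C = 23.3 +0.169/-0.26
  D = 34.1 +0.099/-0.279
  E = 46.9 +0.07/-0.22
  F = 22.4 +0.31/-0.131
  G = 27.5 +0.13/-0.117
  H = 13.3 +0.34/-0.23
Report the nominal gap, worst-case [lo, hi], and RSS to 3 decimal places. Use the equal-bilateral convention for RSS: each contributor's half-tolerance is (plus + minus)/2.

nominal=184.600 wc=[182.965,185.928] rss=0.546

Stack each dimension's contribution:
  +A: nom +1.420 → Σnom=1.420; wc +0.060/-0.153 → slack +0.060/-0.153; half-tol=0.106, Σhalf²=0.011342
  +B: nom +42.280 → Σnom=43.700; wc +0.260/-0.135 → slack +0.320/-0.288; half-tol=0.198, Σhalf²=0.050349
  +C: nom +23.300 → Σnom=67.000; wc +0.169/-0.260 → slack +0.489/-0.548; half-tol=0.215, Σhalf²=0.096359
  +D: nom +34.100 → Σnom=101.100; wc +0.099/-0.279 → slack +0.588/-0.827; half-tol=0.189, Σhalf²=0.132080
  +E: nom +46.900 → Σnom=148.000; wc +0.070/-0.220 → slack +0.658/-1.047; half-tol=0.145, Σhalf²=0.153105
  +F: nom +22.400 → Σnom=170.400; wc +0.310/-0.131 → slack +0.968/-1.178; half-tol=0.221, Σhalf²=0.201725
  +G: nom +27.500 → Σnom=197.900; wc +0.130/-0.117 → slack +1.098/-1.295; half-tol=0.123, Σhalf²=0.216977
  -H: nom -13.300 → Σnom=184.600; wc +0.230/-0.340 → slack +1.328/-1.635; half-tol=0.285, Σhalf²=0.298202
Nominal = 184.600. Worst-case = [184.600 - 1.635, 184.600 + 1.328] = [182.965, 185.928]. RSS = √0.298202 = 0.546.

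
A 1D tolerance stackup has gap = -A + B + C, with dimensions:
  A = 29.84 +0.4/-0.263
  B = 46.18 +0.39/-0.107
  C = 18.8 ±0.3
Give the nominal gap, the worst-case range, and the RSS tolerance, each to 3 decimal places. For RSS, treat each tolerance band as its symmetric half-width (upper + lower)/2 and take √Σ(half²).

Stack each dimension's contribution:
  -A: nom -29.840 → Σnom=-29.840; wc +0.263/-0.400 → slack +0.263/-0.400; half-tol=0.332, Σhalf²=0.109892
  +B: nom +46.180 → Σnom=16.340; wc +0.390/-0.107 → slack +0.653/-0.507; half-tol=0.248, Σhalf²=0.171645
  +C: nom +18.800 → Σnom=35.140; wc +0.300/-0.300 → slack +0.953/-0.807; half-tol=0.300, Σhalf²=0.261645
Nominal = 35.140. Worst-case = [35.140 - 0.807, 35.140 + 0.953] = [34.333, 36.093]. RSS = √0.261645 = 0.512.

nominal=35.140 wc=[34.333,36.093] rss=0.512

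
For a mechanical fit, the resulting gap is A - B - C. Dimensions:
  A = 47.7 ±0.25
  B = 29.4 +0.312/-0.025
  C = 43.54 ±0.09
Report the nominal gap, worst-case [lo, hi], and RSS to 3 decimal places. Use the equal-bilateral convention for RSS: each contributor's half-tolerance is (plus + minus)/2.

Stack each dimension's contribution:
  +A: nom +47.700 → Σnom=47.700; wc +0.250/-0.250 → slack +0.250/-0.250; half-tol=0.250, Σhalf²=0.062500
  -B: nom -29.400 → Σnom=18.300; wc +0.025/-0.312 → slack +0.275/-0.562; half-tol=0.169, Σhalf²=0.090892
  -C: nom -43.540 → Σnom=-25.240; wc +0.090/-0.090 → slack +0.365/-0.652; half-tol=0.090, Σhalf²=0.098992
Nominal = -25.240. Worst-case = [-25.240 - 0.652, -25.240 + 0.365] = [-25.892, -24.875]. RSS = √0.098992 = 0.315.

nominal=-25.240 wc=[-25.892,-24.875] rss=0.315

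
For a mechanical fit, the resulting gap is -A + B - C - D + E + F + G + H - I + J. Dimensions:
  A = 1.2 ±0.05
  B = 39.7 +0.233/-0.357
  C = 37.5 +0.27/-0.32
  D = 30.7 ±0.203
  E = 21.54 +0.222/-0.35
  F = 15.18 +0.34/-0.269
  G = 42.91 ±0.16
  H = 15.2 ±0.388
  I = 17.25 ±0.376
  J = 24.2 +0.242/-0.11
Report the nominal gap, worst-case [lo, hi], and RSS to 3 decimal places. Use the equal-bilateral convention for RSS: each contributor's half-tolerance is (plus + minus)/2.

nominal=72.080 wc=[69.547,74.614] rss=0.861

Stack each dimension's contribution:
  -A: nom -1.200 → Σnom=-1.200; wc +0.050/-0.050 → slack +0.050/-0.050; half-tol=0.050, Σhalf²=0.002500
  +B: nom +39.700 → Σnom=38.500; wc +0.233/-0.357 → slack +0.283/-0.407; half-tol=0.295, Σhalf²=0.089525
  -C: nom -37.500 → Σnom=1.000; wc +0.320/-0.270 → slack +0.603/-0.677; half-tol=0.295, Σhalf²=0.176550
  -D: nom -30.700 → Σnom=-29.700; wc +0.203/-0.203 → slack +0.806/-0.880; half-tol=0.203, Σhalf²=0.217759
  +E: nom +21.540 → Σnom=-8.160; wc +0.222/-0.350 → slack +1.028/-1.230; half-tol=0.286, Σhalf²=0.299555
  +F: nom +15.180 → Σnom=7.020; wc +0.340/-0.269 → slack +1.368/-1.499; half-tol=0.304, Σhalf²=0.392275
  +G: nom +42.910 → Σnom=49.930; wc +0.160/-0.160 → slack +1.528/-1.659; half-tol=0.160, Σhalf²=0.417875
  +H: nom +15.200 → Σnom=65.130; wc +0.388/-0.388 → slack +1.916/-2.047; half-tol=0.388, Σhalf²=0.568419
  -I: nom -17.250 → Σnom=47.880; wc +0.376/-0.376 → slack +2.292/-2.423; half-tol=0.376, Σhalf²=0.709795
  +J: nom +24.200 → Σnom=72.080; wc +0.242/-0.110 → slack +2.534/-2.533; half-tol=0.176, Σhalf²=0.740771
Nominal = 72.080. Worst-case = [72.080 - 2.533, 72.080 + 2.534] = [69.547, 74.614]. RSS = √0.740771 = 0.861.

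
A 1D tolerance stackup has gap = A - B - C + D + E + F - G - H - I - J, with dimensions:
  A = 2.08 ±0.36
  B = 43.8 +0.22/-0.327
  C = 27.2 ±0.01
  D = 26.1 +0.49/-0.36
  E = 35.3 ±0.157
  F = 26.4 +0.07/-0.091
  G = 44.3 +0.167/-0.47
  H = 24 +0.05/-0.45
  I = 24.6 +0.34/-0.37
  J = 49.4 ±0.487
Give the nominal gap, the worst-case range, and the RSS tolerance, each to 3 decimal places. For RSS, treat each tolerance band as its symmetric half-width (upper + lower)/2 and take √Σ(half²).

Stack each dimension's contribution:
  +A: nom +2.080 → Σnom=2.080; wc +0.360/-0.360 → slack +0.360/-0.360; half-tol=0.360, Σhalf²=0.129600
  -B: nom -43.800 → Σnom=-41.720; wc +0.327/-0.220 → slack +0.687/-0.580; half-tol=0.274, Σhalf²=0.204402
  -C: nom -27.200 → Σnom=-68.920; wc +0.010/-0.010 → slack +0.697/-0.590; half-tol=0.010, Σhalf²=0.204502
  +D: nom +26.100 → Σnom=-42.820; wc +0.490/-0.360 → slack +1.187/-0.950; half-tol=0.425, Σhalf²=0.385127
  +E: nom +35.300 → Σnom=-7.520; wc +0.157/-0.157 → slack +1.344/-1.107; half-tol=0.157, Σhalf²=0.409776
  +F: nom +26.400 → Σnom=18.880; wc +0.070/-0.091 → slack +1.414/-1.198; half-tol=0.081, Σhalf²=0.416256
  -G: nom -44.300 → Σnom=-25.420; wc +0.470/-0.167 → slack +1.884/-1.365; half-tol=0.319, Σhalf²=0.517699
  -H: nom -24.000 → Σnom=-49.420; wc +0.450/-0.050 → slack +2.334/-1.415; half-tol=0.250, Σhalf²=0.580199
  -I: nom -24.600 → Σnom=-74.020; wc +0.370/-0.340 → slack +2.704/-1.755; half-tol=0.355, Σhalf²=0.706224
  -J: nom -49.400 → Σnom=-123.420; wc +0.487/-0.487 → slack +3.191/-2.242; half-tol=0.487, Σhalf²=0.943393
Nominal = -123.420. Worst-case = [-123.420 - 2.242, -123.420 + 3.191] = [-125.662, -120.229]. RSS = √0.943393 = 0.971.

nominal=-123.420 wc=[-125.662,-120.229] rss=0.971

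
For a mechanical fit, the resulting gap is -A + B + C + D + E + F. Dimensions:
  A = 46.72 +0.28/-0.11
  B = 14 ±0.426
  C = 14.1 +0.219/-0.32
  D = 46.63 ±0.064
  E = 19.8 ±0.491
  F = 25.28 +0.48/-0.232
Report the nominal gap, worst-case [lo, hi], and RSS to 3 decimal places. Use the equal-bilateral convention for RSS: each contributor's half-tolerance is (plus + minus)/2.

Stack each dimension's contribution:
  -A: nom -46.720 → Σnom=-46.720; wc +0.110/-0.280 → slack +0.110/-0.280; half-tol=0.195, Σhalf²=0.038025
  +B: nom +14.000 → Σnom=-32.720; wc +0.426/-0.426 → slack +0.536/-0.706; half-tol=0.426, Σhalf²=0.219501
  +C: nom +14.100 → Σnom=-18.620; wc +0.219/-0.320 → slack +0.755/-1.026; half-tol=0.270, Σhalf²=0.292131
  +D: nom +46.630 → Σnom=28.010; wc +0.064/-0.064 → slack +0.819/-1.090; half-tol=0.064, Σhalf²=0.296227
  +E: nom +19.800 → Σnom=47.810; wc +0.491/-0.491 → slack +1.310/-1.581; half-tol=0.491, Σhalf²=0.537308
  +F: nom +25.280 → Σnom=73.090; wc +0.480/-0.232 → slack +1.790/-1.813; half-tol=0.356, Σhalf²=0.664044
Nominal = 73.090. Worst-case = [73.090 - 1.813, 73.090 + 1.790] = [71.277, 74.880]. RSS = √0.664044 = 0.815.

nominal=73.090 wc=[71.277,74.880] rss=0.815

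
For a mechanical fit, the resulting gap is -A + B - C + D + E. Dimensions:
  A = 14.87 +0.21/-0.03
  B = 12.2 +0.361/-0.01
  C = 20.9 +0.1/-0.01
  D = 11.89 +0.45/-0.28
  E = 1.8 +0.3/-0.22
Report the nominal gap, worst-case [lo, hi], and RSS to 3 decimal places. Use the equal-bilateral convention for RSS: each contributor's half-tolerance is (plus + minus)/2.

nominal=-9.880 wc=[-10.700,-8.729] rss=0.503

Stack each dimension's contribution:
  -A: nom -14.870 → Σnom=-14.870; wc +0.030/-0.210 → slack +0.030/-0.210; half-tol=0.120, Σhalf²=0.014400
  +B: nom +12.200 → Σnom=-2.670; wc +0.361/-0.010 → slack +0.391/-0.220; half-tol=0.185, Σhalf²=0.048810
  -C: nom -20.900 → Σnom=-23.570; wc +0.010/-0.100 → slack +0.401/-0.320; half-tol=0.055, Σhalf²=0.051835
  +D: nom +11.890 → Σnom=-11.680; wc +0.450/-0.280 → slack +0.851/-0.600; half-tol=0.365, Σhalf²=0.185060
  +E: nom +1.800 → Σnom=-9.880; wc +0.300/-0.220 → slack +1.151/-0.820; half-tol=0.260, Σhalf²=0.252660
Nominal = -9.880. Worst-case = [-9.880 - 0.820, -9.880 + 1.151] = [-10.700, -8.729]. RSS = √0.252660 = 0.503.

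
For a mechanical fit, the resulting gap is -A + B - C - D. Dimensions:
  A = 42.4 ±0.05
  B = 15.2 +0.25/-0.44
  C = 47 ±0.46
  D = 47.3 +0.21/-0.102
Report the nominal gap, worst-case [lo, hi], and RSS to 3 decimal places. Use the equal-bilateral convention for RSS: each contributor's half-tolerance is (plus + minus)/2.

Stack each dimension's contribution:
  -A: nom -42.400 → Σnom=-42.400; wc +0.050/-0.050 → slack +0.050/-0.050; half-tol=0.050, Σhalf²=0.002500
  +B: nom +15.200 → Σnom=-27.200; wc +0.250/-0.440 → slack +0.300/-0.490; half-tol=0.345, Σhalf²=0.121525
  -C: nom -47.000 → Σnom=-74.200; wc +0.460/-0.460 → slack +0.760/-0.950; half-tol=0.460, Σhalf²=0.333125
  -D: nom -47.300 → Σnom=-121.500; wc +0.102/-0.210 → slack +0.862/-1.160; half-tol=0.156, Σhalf²=0.357461
Nominal = -121.500. Worst-case = [-121.500 - 1.160, -121.500 + 0.862] = [-122.660, -120.638]. RSS = √0.357461 = 0.598.

nominal=-121.500 wc=[-122.660,-120.638] rss=0.598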